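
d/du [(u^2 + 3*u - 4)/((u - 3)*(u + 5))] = (-u^2 - 22*u - 37)/(u^4 + 4*u^3 - 26*u^2 - 60*u + 225)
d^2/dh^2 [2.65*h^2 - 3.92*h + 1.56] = 5.30000000000000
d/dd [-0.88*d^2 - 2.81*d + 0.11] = -1.76*d - 2.81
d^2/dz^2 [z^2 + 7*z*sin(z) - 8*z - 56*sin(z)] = -7*z*sin(z) + 56*sin(z) + 14*cos(z) + 2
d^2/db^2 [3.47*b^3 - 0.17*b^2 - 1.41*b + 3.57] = 20.82*b - 0.34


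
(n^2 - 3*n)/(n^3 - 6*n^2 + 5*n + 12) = n/(n^2 - 3*n - 4)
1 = 1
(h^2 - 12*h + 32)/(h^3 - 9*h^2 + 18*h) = (h^2 - 12*h + 32)/(h*(h^2 - 9*h + 18))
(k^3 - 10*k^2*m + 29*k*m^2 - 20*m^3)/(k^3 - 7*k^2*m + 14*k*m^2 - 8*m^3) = (k - 5*m)/(k - 2*m)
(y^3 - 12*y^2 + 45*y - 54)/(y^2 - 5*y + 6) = (y^2 - 9*y + 18)/(y - 2)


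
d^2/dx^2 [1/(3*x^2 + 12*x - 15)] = 2*(-x^2 - 4*x + 4*(x + 2)^2 + 5)/(3*(x^2 + 4*x - 5)^3)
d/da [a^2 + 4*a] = 2*a + 4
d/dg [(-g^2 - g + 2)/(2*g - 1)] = (-2*g^2 + 2*g - 3)/(4*g^2 - 4*g + 1)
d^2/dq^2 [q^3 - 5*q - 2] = 6*q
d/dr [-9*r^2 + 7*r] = 7 - 18*r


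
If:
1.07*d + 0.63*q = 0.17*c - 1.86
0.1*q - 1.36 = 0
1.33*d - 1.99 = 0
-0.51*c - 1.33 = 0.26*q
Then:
No Solution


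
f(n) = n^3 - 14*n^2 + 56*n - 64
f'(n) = 3*n^2 - 28*n + 56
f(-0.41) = -89.38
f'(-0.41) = 67.98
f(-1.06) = -140.28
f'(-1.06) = 89.05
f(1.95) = -0.62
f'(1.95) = 12.81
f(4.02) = -0.16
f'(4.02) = -8.08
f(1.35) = -11.45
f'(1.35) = 23.67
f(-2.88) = -365.29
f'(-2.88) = 161.52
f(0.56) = -36.85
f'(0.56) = 41.26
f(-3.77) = -527.68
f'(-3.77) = 204.20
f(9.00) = 35.00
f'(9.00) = 47.00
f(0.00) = -64.00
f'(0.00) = 56.00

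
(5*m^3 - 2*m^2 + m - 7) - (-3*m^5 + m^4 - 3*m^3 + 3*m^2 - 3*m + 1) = 3*m^5 - m^4 + 8*m^3 - 5*m^2 + 4*m - 8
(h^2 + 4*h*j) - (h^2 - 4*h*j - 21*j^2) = 8*h*j + 21*j^2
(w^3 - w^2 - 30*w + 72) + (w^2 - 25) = w^3 - 30*w + 47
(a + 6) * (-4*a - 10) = -4*a^2 - 34*a - 60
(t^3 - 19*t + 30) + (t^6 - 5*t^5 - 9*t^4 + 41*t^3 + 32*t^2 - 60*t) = t^6 - 5*t^5 - 9*t^4 + 42*t^3 + 32*t^2 - 79*t + 30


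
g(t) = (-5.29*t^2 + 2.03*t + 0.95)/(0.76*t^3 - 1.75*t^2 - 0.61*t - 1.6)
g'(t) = (2.03 - 10.58*t)/(0.76*t^3 - 1.75*t^2 - 0.61*t - 1.6) + (-5.29*t^2 + 2.03*t + 0.95)*(-2.28*t^2 + 3.5*t + 0.61)/(0.76*t^3 - 1.75*t^2 - 0.61*t - 1.6)^2 = (4.0204*t^4 - 3.0856*t^3 + 4.6134*t^2 + 20.253*t - 2.6685)/(0.5776*t^6 - 2.66*t^5 + 2.1353*t^4 - 0.297000000000001*t^3 + 5.9721*t^2 + 1.952*t + 2.56)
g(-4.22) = 1.17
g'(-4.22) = 0.20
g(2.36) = 8.48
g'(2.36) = 19.81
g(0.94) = 0.59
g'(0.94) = 2.20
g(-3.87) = 1.24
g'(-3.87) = 0.22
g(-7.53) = 0.75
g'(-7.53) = 0.08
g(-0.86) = 1.65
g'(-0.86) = -1.54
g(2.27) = 6.97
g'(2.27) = 14.22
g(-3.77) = 1.26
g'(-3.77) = 0.23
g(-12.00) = 0.50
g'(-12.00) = 0.04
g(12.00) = -0.70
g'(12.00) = 0.07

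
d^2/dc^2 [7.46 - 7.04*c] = 0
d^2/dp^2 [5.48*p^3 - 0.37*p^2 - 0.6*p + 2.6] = 32.88*p - 0.74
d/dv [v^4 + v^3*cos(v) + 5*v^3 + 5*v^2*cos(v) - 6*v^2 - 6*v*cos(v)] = -v^3*sin(v) + 4*v^3 - 5*v^2*sin(v) + 3*v^2*cos(v) + 15*v^2 + 6*v*sin(v) + 10*v*cos(v) - 12*v - 6*cos(v)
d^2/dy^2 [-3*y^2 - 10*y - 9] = -6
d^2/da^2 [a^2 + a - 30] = 2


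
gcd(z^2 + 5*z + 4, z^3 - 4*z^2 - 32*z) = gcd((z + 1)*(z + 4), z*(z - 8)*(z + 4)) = z + 4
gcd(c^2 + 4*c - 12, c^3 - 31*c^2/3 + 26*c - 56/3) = c - 2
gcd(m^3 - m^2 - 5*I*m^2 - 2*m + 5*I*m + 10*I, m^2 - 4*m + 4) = m - 2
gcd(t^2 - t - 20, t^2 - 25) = t - 5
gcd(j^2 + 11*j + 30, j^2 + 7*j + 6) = j + 6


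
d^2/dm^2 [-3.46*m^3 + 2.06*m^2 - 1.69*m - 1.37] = 4.12 - 20.76*m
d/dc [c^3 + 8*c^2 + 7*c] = 3*c^2 + 16*c + 7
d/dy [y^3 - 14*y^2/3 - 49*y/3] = 3*y^2 - 28*y/3 - 49/3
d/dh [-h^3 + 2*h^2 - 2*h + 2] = -3*h^2 + 4*h - 2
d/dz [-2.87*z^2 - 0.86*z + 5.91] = -5.74*z - 0.86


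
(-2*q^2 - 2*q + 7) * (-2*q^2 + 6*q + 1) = 4*q^4 - 8*q^3 - 28*q^2 + 40*q + 7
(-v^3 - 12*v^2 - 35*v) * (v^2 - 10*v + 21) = -v^5 - 2*v^4 + 64*v^3 + 98*v^2 - 735*v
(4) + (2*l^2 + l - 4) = 2*l^2 + l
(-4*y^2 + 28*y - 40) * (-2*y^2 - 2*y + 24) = 8*y^4 - 48*y^3 - 72*y^2 + 752*y - 960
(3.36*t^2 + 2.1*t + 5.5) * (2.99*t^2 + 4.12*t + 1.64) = 10.0464*t^4 + 20.1222*t^3 + 30.6074*t^2 + 26.104*t + 9.02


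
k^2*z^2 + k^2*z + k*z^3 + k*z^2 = z*(k + z)*(k*z + k)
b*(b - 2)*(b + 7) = b^3 + 5*b^2 - 14*b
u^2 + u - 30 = (u - 5)*(u + 6)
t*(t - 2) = t^2 - 2*t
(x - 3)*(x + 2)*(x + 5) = x^3 + 4*x^2 - 11*x - 30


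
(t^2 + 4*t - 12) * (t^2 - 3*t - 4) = t^4 + t^3 - 28*t^2 + 20*t + 48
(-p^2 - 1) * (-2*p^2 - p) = 2*p^4 + p^3 + 2*p^2 + p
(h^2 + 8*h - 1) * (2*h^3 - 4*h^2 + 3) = 2*h^5 + 12*h^4 - 34*h^3 + 7*h^2 + 24*h - 3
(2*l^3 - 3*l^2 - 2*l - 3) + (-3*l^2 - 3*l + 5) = 2*l^3 - 6*l^2 - 5*l + 2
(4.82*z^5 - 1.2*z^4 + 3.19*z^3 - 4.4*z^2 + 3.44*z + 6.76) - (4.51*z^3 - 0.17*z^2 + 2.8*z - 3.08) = 4.82*z^5 - 1.2*z^4 - 1.32*z^3 - 4.23*z^2 + 0.64*z + 9.84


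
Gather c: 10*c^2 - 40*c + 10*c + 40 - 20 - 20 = 10*c^2 - 30*c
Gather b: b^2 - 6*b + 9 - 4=b^2 - 6*b + 5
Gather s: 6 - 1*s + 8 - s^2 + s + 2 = 16 - s^2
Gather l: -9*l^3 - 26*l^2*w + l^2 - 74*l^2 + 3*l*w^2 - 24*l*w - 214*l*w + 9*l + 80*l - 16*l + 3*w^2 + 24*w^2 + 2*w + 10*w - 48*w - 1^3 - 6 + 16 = -9*l^3 + l^2*(-26*w - 73) + l*(3*w^2 - 238*w + 73) + 27*w^2 - 36*w + 9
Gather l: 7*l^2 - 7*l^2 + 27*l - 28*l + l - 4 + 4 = 0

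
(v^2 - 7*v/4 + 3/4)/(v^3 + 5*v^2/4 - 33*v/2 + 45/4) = (v - 1)/(v^2 + 2*v - 15)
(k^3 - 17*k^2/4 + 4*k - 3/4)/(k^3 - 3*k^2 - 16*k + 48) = (4*k^2 - 5*k + 1)/(4*(k^2 - 16))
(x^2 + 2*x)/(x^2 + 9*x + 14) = x/(x + 7)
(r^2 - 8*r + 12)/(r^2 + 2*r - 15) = (r^2 - 8*r + 12)/(r^2 + 2*r - 15)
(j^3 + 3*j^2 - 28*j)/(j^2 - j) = (j^2 + 3*j - 28)/(j - 1)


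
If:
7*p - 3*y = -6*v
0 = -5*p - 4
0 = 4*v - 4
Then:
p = -4/5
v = 1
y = 2/15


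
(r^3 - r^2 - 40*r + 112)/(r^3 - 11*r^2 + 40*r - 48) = (r + 7)/(r - 3)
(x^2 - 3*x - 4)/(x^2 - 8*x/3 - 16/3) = 3*(x + 1)/(3*x + 4)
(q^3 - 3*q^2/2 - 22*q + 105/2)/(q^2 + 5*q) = q - 13/2 + 21/(2*q)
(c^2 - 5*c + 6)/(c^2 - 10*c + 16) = (c - 3)/(c - 8)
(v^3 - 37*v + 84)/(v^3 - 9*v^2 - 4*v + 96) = (v^2 + 4*v - 21)/(v^2 - 5*v - 24)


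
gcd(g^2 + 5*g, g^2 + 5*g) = g^2 + 5*g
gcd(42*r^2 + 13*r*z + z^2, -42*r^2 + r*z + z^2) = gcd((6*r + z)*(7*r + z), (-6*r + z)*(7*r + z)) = 7*r + z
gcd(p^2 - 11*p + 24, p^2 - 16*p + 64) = p - 8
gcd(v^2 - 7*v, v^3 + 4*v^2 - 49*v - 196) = v - 7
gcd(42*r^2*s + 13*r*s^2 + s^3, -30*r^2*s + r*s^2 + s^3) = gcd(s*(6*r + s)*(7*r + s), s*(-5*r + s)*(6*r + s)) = 6*r*s + s^2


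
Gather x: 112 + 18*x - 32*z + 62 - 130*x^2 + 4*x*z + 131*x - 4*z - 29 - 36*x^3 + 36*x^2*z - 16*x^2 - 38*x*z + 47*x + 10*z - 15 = -36*x^3 + x^2*(36*z - 146) + x*(196 - 34*z) - 26*z + 130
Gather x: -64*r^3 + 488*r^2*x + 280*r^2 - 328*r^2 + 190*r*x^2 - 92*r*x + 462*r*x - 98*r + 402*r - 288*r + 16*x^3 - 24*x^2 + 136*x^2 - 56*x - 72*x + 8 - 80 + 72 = -64*r^3 - 48*r^2 + 16*r + 16*x^3 + x^2*(190*r + 112) + x*(488*r^2 + 370*r - 128)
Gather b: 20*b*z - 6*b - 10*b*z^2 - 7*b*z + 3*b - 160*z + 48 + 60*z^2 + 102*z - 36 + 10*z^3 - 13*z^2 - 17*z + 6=b*(-10*z^2 + 13*z - 3) + 10*z^3 + 47*z^2 - 75*z + 18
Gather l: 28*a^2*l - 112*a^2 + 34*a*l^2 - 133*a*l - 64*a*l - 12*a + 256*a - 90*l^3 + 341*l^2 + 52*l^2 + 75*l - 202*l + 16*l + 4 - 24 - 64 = -112*a^2 + 244*a - 90*l^3 + l^2*(34*a + 393) + l*(28*a^2 - 197*a - 111) - 84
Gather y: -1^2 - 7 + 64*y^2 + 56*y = 64*y^2 + 56*y - 8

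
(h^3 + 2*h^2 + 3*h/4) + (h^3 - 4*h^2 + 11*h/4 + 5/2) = 2*h^3 - 2*h^2 + 7*h/2 + 5/2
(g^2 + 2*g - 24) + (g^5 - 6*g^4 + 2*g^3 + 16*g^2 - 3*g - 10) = g^5 - 6*g^4 + 2*g^3 + 17*g^2 - g - 34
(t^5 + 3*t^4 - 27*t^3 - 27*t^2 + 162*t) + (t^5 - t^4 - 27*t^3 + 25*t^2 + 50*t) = 2*t^5 + 2*t^4 - 54*t^3 - 2*t^2 + 212*t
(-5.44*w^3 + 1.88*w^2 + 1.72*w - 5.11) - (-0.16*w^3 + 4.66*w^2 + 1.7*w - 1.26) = -5.28*w^3 - 2.78*w^2 + 0.02*w - 3.85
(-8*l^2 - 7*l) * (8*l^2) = -64*l^4 - 56*l^3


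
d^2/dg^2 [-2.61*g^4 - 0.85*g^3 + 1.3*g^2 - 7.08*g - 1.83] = -31.32*g^2 - 5.1*g + 2.6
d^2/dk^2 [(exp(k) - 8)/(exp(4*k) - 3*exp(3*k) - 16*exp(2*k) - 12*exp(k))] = (9*exp(7*k) - 161*exp(6*k) + 556*exp(5*k) + 1140*exp(4*k) - 4208*exp(3*k) - 8960*exp(2*k) - 4608*exp(k) - 1152)*exp(-k)/(exp(9*k) - 9*exp(8*k) - 21*exp(7*k) + 225*exp(6*k) + 552*exp(5*k) - 1476*exp(4*k) - 7120*exp(3*k) - 10512*exp(2*k) - 6912*exp(k) - 1728)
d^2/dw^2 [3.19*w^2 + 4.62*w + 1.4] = 6.38000000000000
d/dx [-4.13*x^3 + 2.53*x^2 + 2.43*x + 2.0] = -12.39*x^2 + 5.06*x + 2.43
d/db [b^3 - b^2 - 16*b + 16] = 3*b^2 - 2*b - 16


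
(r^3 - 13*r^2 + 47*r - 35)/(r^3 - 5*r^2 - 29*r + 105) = (r^2 - 6*r + 5)/(r^2 + 2*r - 15)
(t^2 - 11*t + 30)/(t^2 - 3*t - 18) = (t - 5)/(t + 3)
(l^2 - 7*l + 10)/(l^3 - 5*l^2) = (l - 2)/l^2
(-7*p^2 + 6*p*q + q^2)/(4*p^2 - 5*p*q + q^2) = (-7*p - q)/(4*p - q)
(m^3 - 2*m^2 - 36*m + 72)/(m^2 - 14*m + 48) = (m^2 + 4*m - 12)/(m - 8)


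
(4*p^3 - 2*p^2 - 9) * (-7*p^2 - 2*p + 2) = -28*p^5 + 6*p^4 + 12*p^3 + 59*p^2 + 18*p - 18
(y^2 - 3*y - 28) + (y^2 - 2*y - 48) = 2*y^2 - 5*y - 76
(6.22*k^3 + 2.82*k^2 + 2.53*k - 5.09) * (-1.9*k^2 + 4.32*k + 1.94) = -11.818*k^5 + 21.5124*k^4 + 19.4422*k^3 + 26.0714*k^2 - 17.0806*k - 9.8746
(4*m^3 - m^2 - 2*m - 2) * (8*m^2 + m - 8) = 32*m^5 - 4*m^4 - 49*m^3 - 10*m^2 + 14*m + 16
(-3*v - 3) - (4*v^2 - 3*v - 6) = 3 - 4*v^2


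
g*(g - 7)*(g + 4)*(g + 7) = g^4 + 4*g^3 - 49*g^2 - 196*g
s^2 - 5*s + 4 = (s - 4)*(s - 1)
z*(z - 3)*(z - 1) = z^3 - 4*z^2 + 3*z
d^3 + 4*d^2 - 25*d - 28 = (d - 4)*(d + 1)*(d + 7)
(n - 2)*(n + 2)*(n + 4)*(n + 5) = n^4 + 9*n^3 + 16*n^2 - 36*n - 80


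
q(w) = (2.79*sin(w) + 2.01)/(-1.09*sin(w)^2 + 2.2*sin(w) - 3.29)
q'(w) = (2.18*sin(w)*cos(w) - 2.2*cos(w))*(2.79*sin(w) + 2.01)/(-1.09*sin(w)^2 + 2.2*sin(w) - 3.29)^2 + 2.79*cos(w)/(-1.09*sin(w)^2 + 2.2*sin(w) - 3.29)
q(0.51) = -1.36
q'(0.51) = -1.53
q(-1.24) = 0.10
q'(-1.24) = -0.12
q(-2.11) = 0.06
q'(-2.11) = 0.22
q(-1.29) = 0.10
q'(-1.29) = -0.10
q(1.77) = -2.18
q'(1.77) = 0.27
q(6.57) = -1.02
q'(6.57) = -1.53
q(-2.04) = 0.08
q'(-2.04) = 0.18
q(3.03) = -0.76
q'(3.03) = 1.39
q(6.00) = -0.31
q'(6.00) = -0.88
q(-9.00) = -0.20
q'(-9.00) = 0.71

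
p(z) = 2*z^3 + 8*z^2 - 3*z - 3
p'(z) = 6*z^2 + 16*z - 3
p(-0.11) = -2.58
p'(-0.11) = -4.69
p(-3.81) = 13.95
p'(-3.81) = 23.14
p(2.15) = 47.41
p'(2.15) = 59.14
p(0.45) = -2.55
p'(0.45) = 5.42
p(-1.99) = 18.89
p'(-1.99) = -11.08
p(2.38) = 62.14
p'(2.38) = 69.07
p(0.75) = 0.09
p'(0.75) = 12.38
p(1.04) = 4.78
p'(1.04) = 20.13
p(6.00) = 699.00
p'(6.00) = 309.00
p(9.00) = 2076.00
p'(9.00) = 627.00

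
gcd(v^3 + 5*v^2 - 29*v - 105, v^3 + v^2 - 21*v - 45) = v^2 - 2*v - 15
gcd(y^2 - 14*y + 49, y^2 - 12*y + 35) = y - 7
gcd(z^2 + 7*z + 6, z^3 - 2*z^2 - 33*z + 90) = z + 6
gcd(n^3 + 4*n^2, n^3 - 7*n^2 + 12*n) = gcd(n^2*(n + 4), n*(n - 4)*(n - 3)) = n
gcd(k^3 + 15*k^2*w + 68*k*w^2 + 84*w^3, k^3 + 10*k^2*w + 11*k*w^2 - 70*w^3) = k + 7*w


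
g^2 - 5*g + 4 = (g - 4)*(g - 1)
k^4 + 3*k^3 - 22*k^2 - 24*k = k*(k - 4)*(k + 1)*(k + 6)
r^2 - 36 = (r - 6)*(r + 6)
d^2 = d^2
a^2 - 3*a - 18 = (a - 6)*(a + 3)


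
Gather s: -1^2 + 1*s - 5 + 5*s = 6*s - 6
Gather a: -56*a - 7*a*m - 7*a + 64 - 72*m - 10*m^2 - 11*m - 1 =a*(-7*m - 63) - 10*m^2 - 83*m + 63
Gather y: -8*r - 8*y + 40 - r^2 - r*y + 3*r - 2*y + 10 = -r^2 - 5*r + y*(-r - 10) + 50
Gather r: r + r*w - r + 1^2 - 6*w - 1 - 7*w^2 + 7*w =r*w - 7*w^2 + w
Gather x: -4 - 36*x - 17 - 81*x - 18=-117*x - 39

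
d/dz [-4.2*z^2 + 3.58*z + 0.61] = 3.58 - 8.4*z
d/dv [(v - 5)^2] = 2*v - 10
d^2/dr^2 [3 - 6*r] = 0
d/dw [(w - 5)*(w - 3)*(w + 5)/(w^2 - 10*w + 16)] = (w^4 - 20*w^3 + 103*w^2 - 246*w + 350)/(w^4 - 20*w^3 + 132*w^2 - 320*w + 256)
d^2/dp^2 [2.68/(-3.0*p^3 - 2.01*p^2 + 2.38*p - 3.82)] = ((48.24*p + 10.7736)*(3.0*p^3 + 2.01*p^2 - 2.38*p + 3.82) - 2.68*(9.0*p^2 + 4.02*p - 2.38)*(18.0*p^2 + 8.04*p - 4.76))/(3.0*p^3 + 2.01*p^2 - 2.38*p + 3.82)^3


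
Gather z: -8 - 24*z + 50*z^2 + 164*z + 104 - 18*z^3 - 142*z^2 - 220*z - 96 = -18*z^3 - 92*z^2 - 80*z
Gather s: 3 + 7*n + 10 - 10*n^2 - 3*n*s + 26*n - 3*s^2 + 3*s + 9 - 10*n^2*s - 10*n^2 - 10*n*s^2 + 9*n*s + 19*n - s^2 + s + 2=-20*n^2 + 52*n + s^2*(-10*n - 4) + s*(-10*n^2 + 6*n + 4) + 24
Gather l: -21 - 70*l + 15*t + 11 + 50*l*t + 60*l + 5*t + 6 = l*(50*t - 10) + 20*t - 4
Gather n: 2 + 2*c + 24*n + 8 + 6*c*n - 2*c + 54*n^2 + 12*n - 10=54*n^2 + n*(6*c + 36)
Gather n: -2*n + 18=18 - 2*n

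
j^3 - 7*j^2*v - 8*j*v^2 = j*(j - 8*v)*(j + v)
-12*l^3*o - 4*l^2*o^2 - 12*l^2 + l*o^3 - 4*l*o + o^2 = (-6*l + o)*(2*l + o)*(l*o + 1)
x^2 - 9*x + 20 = (x - 5)*(x - 4)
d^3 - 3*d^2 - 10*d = d*(d - 5)*(d + 2)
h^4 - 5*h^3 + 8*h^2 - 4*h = h*(h - 2)^2*(h - 1)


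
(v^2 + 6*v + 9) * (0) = 0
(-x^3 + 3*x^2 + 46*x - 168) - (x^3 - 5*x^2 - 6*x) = -2*x^3 + 8*x^2 + 52*x - 168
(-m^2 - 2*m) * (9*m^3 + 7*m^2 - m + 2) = -9*m^5 - 25*m^4 - 13*m^3 - 4*m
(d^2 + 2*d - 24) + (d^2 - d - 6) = 2*d^2 + d - 30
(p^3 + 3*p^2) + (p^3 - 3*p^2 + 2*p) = 2*p^3 + 2*p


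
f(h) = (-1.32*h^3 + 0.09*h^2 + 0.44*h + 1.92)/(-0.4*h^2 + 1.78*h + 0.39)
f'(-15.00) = 3.13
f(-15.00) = -38.44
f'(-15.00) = 3.13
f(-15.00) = -38.44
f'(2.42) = -9.90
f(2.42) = -6.45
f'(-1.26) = 0.57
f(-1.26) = -1.67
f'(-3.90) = 2.34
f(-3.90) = -6.32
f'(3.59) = -54.07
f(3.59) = -34.72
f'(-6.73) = 2.77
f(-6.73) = -13.65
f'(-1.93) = 1.47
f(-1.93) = -2.40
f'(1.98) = -6.02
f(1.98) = -3.03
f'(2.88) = -17.49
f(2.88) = -12.55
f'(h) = (0.8*h - 1.78)*(-1.32*h^3 + 0.09*h^2 + 0.44*h + 1.92)/(-0.4*h^2 + 1.78*h + 0.39)^2 + (-3.96*h^2 + 0.18*h + 0.44)/(-0.4*h^2 + 1.78*h + 0.39) = (0.528*h^4 - 4.6992*h^3 - 1.2082*h^2 + 1.6062*h - 3.246)/(0.16*h^4 - 1.424*h^3 + 2.8564*h^2 + 1.3884*h + 0.1521)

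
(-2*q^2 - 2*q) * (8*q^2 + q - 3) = -16*q^4 - 18*q^3 + 4*q^2 + 6*q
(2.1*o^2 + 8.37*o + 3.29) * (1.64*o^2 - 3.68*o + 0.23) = 3.444*o^4 + 5.9988*o^3 - 24.923*o^2 - 10.1821*o + 0.7567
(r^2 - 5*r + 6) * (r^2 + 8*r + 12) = r^4 + 3*r^3 - 22*r^2 - 12*r + 72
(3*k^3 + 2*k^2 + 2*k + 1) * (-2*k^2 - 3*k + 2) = -6*k^5 - 13*k^4 - 4*k^3 - 4*k^2 + k + 2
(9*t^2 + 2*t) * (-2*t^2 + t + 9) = -18*t^4 + 5*t^3 + 83*t^2 + 18*t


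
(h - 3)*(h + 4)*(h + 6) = h^3 + 7*h^2 - 6*h - 72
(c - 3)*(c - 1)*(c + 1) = c^3 - 3*c^2 - c + 3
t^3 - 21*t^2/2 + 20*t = t*(t - 8)*(t - 5/2)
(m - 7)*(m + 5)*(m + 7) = m^3 + 5*m^2 - 49*m - 245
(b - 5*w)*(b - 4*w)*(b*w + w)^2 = b^4*w^2 - 9*b^3*w^3 + 2*b^3*w^2 + 20*b^2*w^4 - 18*b^2*w^3 + b^2*w^2 + 40*b*w^4 - 9*b*w^3 + 20*w^4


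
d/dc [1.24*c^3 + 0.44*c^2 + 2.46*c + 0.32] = 3.72*c^2 + 0.88*c + 2.46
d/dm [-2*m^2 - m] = -4*m - 1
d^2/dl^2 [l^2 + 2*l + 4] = 2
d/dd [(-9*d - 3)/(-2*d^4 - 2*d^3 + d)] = (-54*d^4 - 60*d^3 - 18*d^2 + 3)/(4*d^8 + 8*d^7 + 4*d^6 - 4*d^5 - 4*d^4 + d^2)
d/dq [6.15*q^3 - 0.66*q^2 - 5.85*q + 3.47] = 18.45*q^2 - 1.32*q - 5.85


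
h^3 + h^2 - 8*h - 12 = (h - 3)*(h + 2)^2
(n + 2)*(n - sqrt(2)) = n^2 - sqrt(2)*n + 2*n - 2*sqrt(2)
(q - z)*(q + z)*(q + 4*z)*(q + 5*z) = q^4 + 9*q^3*z + 19*q^2*z^2 - 9*q*z^3 - 20*z^4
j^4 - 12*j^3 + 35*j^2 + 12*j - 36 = (j - 6)^2*(j - 1)*(j + 1)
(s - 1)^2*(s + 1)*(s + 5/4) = s^4 + s^3/4 - 9*s^2/4 - s/4 + 5/4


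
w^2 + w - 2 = (w - 1)*(w + 2)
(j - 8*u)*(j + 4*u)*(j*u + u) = j^3*u - 4*j^2*u^2 + j^2*u - 32*j*u^3 - 4*j*u^2 - 32*u^3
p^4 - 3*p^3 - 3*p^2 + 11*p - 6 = (p - 3)*(p - 1)^2*(p + 2)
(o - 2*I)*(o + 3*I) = o^2 + I*o + 6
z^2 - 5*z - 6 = (z - 6)*(z + 1)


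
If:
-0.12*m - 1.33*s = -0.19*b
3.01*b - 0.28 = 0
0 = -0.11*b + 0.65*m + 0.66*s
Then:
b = 0.09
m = 0.00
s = 0.01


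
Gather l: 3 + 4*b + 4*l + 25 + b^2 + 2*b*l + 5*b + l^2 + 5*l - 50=b^2 + 9*b + l^2 + l*(2*b + 9) - 22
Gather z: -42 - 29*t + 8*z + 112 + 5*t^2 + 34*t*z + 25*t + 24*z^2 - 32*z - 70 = 5*t^2 - 4*t + 24*z^2 + z*(34*t - 24)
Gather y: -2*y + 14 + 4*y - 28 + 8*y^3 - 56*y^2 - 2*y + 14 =8*y^3 - 56*y^2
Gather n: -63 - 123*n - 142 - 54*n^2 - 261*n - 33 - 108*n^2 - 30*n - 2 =-162*n^2 - 414*n - 240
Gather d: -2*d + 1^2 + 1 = 2 - 2*d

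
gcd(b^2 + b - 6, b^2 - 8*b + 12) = b - 2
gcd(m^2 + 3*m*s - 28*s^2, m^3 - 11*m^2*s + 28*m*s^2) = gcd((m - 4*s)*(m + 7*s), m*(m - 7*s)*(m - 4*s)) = -m + 4*s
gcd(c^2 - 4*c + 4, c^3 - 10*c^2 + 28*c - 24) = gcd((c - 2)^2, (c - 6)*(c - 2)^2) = c^2 - 4*c + 4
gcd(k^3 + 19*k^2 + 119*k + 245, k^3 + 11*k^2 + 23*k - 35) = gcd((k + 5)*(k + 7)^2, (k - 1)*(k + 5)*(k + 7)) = k^2 + 12*k + 35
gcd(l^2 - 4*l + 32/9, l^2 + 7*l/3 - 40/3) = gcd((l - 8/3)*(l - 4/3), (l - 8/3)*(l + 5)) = l - 8/3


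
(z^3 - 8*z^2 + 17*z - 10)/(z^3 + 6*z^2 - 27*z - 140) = (z^2 - 3*z + 2)/(z^2 + 11*z + 28)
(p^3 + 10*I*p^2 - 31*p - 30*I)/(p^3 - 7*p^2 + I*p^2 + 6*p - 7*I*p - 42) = (p^2 + 7*I*p - 10)/(p^2 - p*(7 + 2*I) + 14*I)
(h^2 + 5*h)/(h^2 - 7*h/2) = 2*(h + 5)/(2*h - 7)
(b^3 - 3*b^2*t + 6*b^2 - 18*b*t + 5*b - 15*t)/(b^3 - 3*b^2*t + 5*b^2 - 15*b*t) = (b + 1)/b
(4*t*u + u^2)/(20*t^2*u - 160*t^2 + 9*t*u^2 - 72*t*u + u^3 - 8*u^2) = u/(5*t*u - 40*t + u^2 - 8*u)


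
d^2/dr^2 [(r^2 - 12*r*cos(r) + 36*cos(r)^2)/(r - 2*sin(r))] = 2*((r - 2*sin(r))^2*(6*r*cos(r) + 72*sin(r)^2 + 12*sin(r) - 35) + (r - 2*sin(r))*(-(r - 6*cos(r))^2*sin(r) + 2*(2*cos(r) - 1)*(6*r*sin(r) + r - 18*sin(2*r) - 6*cos(r))) + (r - 6*cos(r))^2*(2*cos(r) - 1)^2)/(r - 2*sin(r))^3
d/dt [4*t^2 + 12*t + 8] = 8*t + 12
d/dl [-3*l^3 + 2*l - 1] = 2 - 9*l^2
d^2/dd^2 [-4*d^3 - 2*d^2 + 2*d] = -24*d - 4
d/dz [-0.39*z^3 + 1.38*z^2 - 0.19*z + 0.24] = -1.17*z^2 + 2.76*z - 0.19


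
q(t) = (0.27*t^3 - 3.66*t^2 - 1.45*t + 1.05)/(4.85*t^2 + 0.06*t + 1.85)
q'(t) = (-9.7*t - 0.06)*(0.27*t^3 - 3.66*t^2 - 1.45*t + 1.05)/(4.85*t^2 + 0.06*t + 1.85)^2 + (0.81*t^2 - 7.32*t - 1.45)/(4.85*t^2 + 0.06*t + 1.85) = (1.3095*t^4 + 0.0324000000000026*t^3 + 8.3114*t^2 - 23.727*t - 2.7455)/(23.5225*t^4 + 0.582*t^3 + 17.9486*t^2 + 0.222*t + 3.4225)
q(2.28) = -0.66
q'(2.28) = 0.03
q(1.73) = -0.67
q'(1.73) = -0.03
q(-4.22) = -0.89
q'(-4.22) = 0.09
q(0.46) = -0.13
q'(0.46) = -1.40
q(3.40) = -0.61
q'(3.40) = 0.06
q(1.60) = -0.66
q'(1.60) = -0.05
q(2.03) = -0.67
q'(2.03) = 0.01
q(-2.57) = -0.71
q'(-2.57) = 0.15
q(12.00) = -0.11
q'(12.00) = 0.06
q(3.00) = -0.63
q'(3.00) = 0.05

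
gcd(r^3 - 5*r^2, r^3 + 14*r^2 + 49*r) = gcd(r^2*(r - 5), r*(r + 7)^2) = r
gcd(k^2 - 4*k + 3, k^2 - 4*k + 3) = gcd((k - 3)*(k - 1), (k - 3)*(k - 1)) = k^2 - 4*k + 3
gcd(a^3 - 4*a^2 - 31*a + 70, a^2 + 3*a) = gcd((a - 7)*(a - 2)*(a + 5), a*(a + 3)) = 1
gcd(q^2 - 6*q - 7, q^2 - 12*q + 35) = q - 7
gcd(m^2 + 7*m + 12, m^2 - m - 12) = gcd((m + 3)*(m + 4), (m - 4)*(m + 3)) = m + 3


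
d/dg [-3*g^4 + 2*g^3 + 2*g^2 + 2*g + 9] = -12*g^3 + 6*g^2 + 4*g + 2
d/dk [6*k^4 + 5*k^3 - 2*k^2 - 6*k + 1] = 24*k^3 + 15*k^2 - 4*k - 6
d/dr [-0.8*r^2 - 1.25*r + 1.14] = -1.6*r - 1.25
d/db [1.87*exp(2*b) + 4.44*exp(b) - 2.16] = (3.74*exp(b) + 4.44)*exp(b)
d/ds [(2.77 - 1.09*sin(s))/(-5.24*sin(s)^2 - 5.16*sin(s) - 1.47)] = (-5.7116*sin(s)^2 + 29.0296*sin(s) + 15.8955)*cos(s)/(27.4576*sin(s)^4 + 54.0768*sin(s)^3 + 42.0312*sin(s)^2 + 15.1704*sin(s) + 2.1609)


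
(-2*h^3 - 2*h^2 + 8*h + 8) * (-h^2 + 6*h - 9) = 2*h^5 - 10*h^4 - 2*h^3 + 58*h^2 - 24*h - 72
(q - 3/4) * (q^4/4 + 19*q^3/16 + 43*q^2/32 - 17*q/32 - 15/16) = q^5/4 + q^4 + 29*q^3/64 - 197*q^2/128 - 69*q/128 + 45/64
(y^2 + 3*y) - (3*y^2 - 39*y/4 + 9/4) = -2*y^2 + 51*y/4 - 9/4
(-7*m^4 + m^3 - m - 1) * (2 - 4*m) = 28*m^5 - 18*m^4 + 2*m^3 + 4*m^2 + 2*m - 2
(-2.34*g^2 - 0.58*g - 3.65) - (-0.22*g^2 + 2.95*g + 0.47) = -2.12*g^2 - 3.53*g - 4.12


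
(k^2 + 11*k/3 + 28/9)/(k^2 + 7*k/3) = (k + 4/3)/k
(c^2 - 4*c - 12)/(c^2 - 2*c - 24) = (c + 2)/(c + 4)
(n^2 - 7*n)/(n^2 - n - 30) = n*(7 - n)/(-n^2 + n + 30)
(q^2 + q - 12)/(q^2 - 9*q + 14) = (q^2 + q - 12)/(q^2 - 9*q + 14)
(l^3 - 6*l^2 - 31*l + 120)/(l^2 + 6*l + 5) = (l^2 - 11*l + 24)/(l + 1)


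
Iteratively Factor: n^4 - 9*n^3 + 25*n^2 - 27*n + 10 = (n - 1)*(n^3 - 8*n^2 + 17*n - 10) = (n - 1)^2*(n^2 - 7*n + 10) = (n - 2)*(n - 1)^2*(n - 5)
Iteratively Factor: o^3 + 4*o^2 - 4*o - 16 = (o + 2)*(o^2 + 2*o - 8) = (o + 2)*(o + 4)*(o - 2)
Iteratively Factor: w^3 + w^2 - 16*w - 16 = (w + 4)*(w^2 - 3*w - 4) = (w - 4)*(w + 4)*(w + 1)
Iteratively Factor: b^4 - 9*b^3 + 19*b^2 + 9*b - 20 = (b - 4)*(b^3 - 5*b^2 - b + 5) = (b - 4)*(b - 1)*(b^2 - 4*b - 5) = (b - 4)*(b - 1)*(b + 1)*(b - 5)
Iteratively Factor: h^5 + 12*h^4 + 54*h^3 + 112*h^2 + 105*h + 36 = (h + 1)*(h^4 + 11*h^3 + 43*h^2 + 69*h + 36) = (h + 1)^2*(h^3 + 10*h^2 + 33*h + 36) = (h + 1)^2*(h + 4)*(h^2 + 6*h + 9) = (h + 1)^2*(h + 3)*(h + 4)*(h + 3)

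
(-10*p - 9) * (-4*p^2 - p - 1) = 40*p^3 + 46*p^2 + 19*p + 9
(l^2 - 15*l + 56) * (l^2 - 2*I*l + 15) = l^4 - 15*l^3 - 2*I*l^3 + 71*l^2 + 30*I*l^2 - 225*l - 112*I*l + 840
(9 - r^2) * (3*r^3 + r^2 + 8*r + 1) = -3*r^5 - r^4 + 19*r^3 + 8*r^2 + 72*r + 9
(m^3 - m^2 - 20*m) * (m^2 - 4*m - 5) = m^5 - 5*m^4 - 21*m^3 + 85*m^2 + 100*m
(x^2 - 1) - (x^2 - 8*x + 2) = 8*x - 3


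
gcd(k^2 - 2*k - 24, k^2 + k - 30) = 1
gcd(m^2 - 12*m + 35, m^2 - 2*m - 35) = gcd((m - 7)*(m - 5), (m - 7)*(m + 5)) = m - 7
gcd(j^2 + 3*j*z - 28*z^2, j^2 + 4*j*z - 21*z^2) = j + 7*z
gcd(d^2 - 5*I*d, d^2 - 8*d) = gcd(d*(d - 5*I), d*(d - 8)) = d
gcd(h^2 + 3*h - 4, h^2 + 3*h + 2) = 1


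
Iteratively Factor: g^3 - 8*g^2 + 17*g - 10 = (g - 5)*(g^2 - 3*g + 2) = (g - 5)*(g - 1)*(g - 2)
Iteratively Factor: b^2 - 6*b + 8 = (b - 2)*(b - 4)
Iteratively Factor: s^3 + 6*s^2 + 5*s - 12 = (s - 1)*(s^2 + 7*s + 12) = (s - 1)*(s + 3)*(s + 4)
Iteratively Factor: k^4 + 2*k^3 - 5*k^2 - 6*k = (k + 1)*(k^3 + k^2 - 6*k) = (k + 1)*(k + 3)*(k^2 - 2*k) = (k - 2)*(k + 1)*(k + 3)*(k)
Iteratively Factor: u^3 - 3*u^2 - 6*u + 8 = (u - 1)*(u^2 - 2*u - 8) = (u - 1)*(u + 2)*(u - 4)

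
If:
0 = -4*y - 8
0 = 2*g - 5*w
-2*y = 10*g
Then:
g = 2/5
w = 4/25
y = -2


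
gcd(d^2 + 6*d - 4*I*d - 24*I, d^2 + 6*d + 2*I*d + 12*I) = d + 6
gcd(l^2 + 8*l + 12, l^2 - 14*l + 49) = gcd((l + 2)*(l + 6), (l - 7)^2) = 1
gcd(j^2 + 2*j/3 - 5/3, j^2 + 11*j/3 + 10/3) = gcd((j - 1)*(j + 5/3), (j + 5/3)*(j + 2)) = j + 5/3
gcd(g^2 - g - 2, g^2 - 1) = g + 1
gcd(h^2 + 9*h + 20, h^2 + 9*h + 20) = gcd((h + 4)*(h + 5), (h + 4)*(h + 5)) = h^2 + 9*h + 20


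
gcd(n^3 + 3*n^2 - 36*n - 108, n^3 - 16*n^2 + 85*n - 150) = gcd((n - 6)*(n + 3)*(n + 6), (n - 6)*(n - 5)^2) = n - 6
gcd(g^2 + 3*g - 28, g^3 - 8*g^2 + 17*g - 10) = 1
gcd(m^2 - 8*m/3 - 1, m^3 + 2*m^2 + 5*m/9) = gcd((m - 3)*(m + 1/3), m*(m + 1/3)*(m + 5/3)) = m + 1/3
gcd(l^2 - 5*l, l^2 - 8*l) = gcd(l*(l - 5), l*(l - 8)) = l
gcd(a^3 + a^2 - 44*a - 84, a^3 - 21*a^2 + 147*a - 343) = a - 7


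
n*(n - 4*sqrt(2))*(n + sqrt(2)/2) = n^3 - 7*sqrt(2)*n^2/2 - 4*n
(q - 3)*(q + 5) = q^2 + 2*q - 15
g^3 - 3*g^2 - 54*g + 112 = (g - 8)*(g - 2)*(g + 7)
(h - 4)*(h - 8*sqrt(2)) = h^2 - 8*sqrt(2)*h - 4*h + 32*sqrt(2)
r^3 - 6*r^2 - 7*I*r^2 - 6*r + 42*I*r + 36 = (r - 6)*(r - 6*I)*(r - I)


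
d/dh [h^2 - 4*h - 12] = 2*h - 4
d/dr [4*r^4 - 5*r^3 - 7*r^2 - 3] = r*(16*r^2 - 15*r - 14)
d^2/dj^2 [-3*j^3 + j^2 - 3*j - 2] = 2 - 18*j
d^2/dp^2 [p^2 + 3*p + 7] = 2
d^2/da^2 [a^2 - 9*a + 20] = 2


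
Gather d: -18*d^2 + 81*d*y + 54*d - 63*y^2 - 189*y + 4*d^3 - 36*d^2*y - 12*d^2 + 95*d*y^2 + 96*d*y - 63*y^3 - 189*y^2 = 4*d^3 + d^2*(-36*y - 30) + d*(95*y^2 + 177*y + 54) - 63*y^3 - 252*y^2 - 189*y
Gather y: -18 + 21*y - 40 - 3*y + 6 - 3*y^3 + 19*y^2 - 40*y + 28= -3*y^3 + 19*y^2 - 22*y - 24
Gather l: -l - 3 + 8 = 5 - l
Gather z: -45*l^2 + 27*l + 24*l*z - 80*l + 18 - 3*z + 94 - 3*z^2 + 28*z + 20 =-45*l^2 - 53*l - 3*z^2 + z*(24*l + 25) + 132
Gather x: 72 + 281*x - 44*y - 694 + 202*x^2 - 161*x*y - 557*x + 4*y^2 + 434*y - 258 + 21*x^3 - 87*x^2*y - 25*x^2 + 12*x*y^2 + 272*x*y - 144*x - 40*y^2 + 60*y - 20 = 21*x^3 + x^2*(177 - 87*y) + x*(12*y^2 + 111*y - 420) - 36*y^2 + 450*y - 900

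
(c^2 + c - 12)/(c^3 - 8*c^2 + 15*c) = (c + 4)/(c*(c - 5))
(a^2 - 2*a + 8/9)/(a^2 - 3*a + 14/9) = (3*a - 4)/(3*a - 7)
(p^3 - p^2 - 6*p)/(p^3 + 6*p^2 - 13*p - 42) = p/(p + 7)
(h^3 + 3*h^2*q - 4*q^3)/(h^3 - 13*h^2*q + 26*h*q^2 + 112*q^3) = (h^2 + h*q - 2*q^2)/(h^2 - 15*h*q + 56*q^2)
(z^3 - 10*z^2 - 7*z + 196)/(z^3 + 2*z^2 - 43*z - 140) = (z - 7)/(z + 5)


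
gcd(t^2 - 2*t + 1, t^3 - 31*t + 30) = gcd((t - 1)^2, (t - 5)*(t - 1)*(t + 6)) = t - 1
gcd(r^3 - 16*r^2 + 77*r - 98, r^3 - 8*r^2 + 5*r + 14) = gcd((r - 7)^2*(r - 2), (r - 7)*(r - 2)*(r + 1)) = r^2 - 9*r + 14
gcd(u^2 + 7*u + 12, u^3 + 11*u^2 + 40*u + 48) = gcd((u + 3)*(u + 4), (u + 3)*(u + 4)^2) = u^2 + 7*u + 12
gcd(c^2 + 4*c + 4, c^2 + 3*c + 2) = c + 2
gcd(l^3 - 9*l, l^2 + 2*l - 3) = l + 3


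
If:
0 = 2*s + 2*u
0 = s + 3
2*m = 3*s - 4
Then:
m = -13/2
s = -3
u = 3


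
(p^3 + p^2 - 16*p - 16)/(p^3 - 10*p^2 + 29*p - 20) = (p^2 + 5*p + 4)/(p^2 - 6*p + 5)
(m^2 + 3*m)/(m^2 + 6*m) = (m + 3)/(m + 6)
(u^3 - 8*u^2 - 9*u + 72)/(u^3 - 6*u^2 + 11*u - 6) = (u^2 - 5*u - 24)/(u^2 - 3*u + 2)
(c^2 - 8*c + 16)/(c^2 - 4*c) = (c - 4)/c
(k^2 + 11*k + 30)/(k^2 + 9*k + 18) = (k + 5)/(k + 3)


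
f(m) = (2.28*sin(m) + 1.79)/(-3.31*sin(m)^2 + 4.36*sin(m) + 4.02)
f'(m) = (6.62*sin(m)*cos(m) - 4.36*cos(m))*(2.28*sin(m) + 1.79)/(-3.31*sin(m)^2 + 4.36*sin(m) + 4.02)^2 + 2.28*cos(m)/(-3.31*sin(m)^2 + 4.36*sin(m) + 4.02)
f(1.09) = 0.72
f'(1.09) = 0.29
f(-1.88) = 0.12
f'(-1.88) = 0.10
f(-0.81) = -0.16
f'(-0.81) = -2.94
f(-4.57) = 0.79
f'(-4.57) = -0.11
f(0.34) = 0.50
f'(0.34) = 0.22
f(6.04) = 0.45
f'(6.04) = -0.13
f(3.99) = -0.07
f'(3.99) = 1.75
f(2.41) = 0.61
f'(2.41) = -0.32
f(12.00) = 0.78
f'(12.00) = -4.50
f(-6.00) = 0.49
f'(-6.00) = 0.20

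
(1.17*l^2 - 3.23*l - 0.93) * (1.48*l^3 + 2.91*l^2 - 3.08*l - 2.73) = 1.7316*l^5 - 1.3757*l^4 - 14.3793*l^3 + 4.048*l^2 + 11.6823*l + 2.5389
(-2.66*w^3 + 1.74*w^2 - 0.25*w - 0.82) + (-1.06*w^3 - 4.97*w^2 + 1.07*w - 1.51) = -3.72*w^3 - 3.23*w^2 + 0.82*w - 2.33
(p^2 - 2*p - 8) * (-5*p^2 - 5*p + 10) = -5*p^4 + 5*p^3 + 60*p^2 + 20*p - 80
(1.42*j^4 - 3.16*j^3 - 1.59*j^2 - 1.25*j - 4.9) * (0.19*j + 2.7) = 0.2698*j^5 + 3.2336*j^4 - 8.8341*j^3 - 4.5305*j^2 - 4.306*j - 13.23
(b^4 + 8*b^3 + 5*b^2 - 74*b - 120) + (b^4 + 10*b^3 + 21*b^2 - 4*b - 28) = 2*b^4 + 18*b^3 + 26*b^2 - 78*b - 148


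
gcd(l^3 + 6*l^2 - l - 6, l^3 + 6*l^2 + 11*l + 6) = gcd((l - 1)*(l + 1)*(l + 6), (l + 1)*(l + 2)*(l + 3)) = l + 1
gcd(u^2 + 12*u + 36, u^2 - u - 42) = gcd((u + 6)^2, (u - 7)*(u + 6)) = u + 6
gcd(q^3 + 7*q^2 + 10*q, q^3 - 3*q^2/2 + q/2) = q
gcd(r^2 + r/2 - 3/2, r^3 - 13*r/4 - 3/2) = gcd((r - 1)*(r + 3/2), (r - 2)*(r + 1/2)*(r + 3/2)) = r + 3/2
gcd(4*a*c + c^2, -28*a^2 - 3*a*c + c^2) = 4*a + c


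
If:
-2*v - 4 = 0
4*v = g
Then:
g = -8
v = -2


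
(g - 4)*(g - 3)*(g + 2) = g^3 - 5*g^2 - 2*g + 24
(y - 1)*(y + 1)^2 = y^3 + y^2 - y - 1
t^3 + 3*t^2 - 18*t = t*(t - 3)*(t + 6)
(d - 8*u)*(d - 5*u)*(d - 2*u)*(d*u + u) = d^4*u - 15*d^3*u^2 + d^3*u + 66*d^2*u^3 - 15*d^2*u^2 - 80*d*u^4 + 66*d*u^3 - 80*u^4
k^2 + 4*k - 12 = (k - 2)*(k + 6)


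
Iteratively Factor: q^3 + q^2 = (q)*(q^2 + q) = q*(q + 1)*(q)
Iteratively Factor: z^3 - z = (z + 1)*(z^2 - z) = (z - 1)*(z + 1)*(z)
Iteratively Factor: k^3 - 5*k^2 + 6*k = (k - 3)*(k^2 - 2*k) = k*(k - 3)*(k - 2)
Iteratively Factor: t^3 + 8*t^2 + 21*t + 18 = (t + 2)*(t^2 + 6*t + 9) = (t + 2)*(t + 3)*(t + 3)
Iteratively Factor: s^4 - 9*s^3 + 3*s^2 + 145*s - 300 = (s + 4)*(s^3 - 13*s^2 + 55*s - 75) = (s - 3)*(s + 4)*(s^2 - 10*s + 25) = (s - 5)*(s - 3)*(s + 4)*(s - 5)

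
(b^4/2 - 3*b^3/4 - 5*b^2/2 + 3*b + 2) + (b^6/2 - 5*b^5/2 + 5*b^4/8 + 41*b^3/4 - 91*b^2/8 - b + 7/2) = b^6/2 - 5*b^5/2 + 9*b^4/8 + 19*b^3/2 - 111*b^2/8 + 2*b + 11/2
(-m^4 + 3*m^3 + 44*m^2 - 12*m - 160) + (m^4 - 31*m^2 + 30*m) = 3*m^3 + 13*m^2 + 18*m - 160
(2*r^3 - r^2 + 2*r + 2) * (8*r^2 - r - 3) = 16*r^5 - 10*r^4 + 11*r^3 + 17*r^2 - 8*r - 6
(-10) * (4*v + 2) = -40*v - 20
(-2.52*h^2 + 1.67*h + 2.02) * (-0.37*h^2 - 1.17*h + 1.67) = 0.9324*h^4 + 2.3305*h^3 - 6.9097*h^2 + 0.4255*h + 3.3734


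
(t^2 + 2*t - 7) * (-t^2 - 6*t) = -t^4 - 8*t^3 - 5*t^2 + 42*t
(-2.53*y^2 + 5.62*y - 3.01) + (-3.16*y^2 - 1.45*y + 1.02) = -5.69*y^2 + 4.17*y - 1.99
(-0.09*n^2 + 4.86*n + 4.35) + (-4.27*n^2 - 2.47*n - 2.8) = -4.36*n^2 + 2.39*n + 1.55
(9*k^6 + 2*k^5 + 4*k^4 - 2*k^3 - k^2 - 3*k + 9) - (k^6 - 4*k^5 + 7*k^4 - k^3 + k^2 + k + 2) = 8*k^6 + 6*k^5 - 3*k^4 - k^3 - 2*k^2 - 4*k + 7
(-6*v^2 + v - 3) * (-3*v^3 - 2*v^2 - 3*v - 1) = 18*v^5 + 9*v^4 + 25*v^3 + 9*v^2 + 8*v + 3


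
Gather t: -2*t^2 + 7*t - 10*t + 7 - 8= -2*t^2 - 3*t - 1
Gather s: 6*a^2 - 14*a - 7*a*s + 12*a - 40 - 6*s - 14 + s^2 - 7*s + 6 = 6*a^2 - 2*a + s^2 + s*(-7*a - 13) - 48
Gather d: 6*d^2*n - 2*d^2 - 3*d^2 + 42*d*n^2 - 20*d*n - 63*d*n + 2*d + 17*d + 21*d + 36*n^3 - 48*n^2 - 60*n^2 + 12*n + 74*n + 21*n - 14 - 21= d^2*(6*n - 5) + d*(42*n^2 - 83*n + 40) + 36*n^3 - 108*n^2 + 107*n - 35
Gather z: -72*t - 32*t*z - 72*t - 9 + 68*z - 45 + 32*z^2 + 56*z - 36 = -144*t + 32*z^2 + z*(124 - 32*t) - 90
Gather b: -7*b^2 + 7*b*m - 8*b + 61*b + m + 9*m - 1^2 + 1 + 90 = -7*b^2 + b*(7*m + 53) + 10*m + 90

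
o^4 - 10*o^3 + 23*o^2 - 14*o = o*(o - 7)*(o - 2)*(o - 1)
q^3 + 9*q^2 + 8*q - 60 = (q - 2)*(q + 5)*(q + 6)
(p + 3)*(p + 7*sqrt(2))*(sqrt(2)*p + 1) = sqrt(2)*p^3 + 3*sqrt(2)*p^2 + 15*p^2 + 7*sqrt(2)*p + 45*p + 21*sqrt(2)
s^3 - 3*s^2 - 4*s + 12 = (s - 3)*(s - 2)*(s + 2)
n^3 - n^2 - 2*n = n*(n - 2)*(n + 1)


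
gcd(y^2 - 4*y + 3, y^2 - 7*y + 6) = y - 1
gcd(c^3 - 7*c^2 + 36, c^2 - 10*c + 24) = c - 6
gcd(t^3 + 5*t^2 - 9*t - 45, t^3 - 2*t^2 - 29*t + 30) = t + 5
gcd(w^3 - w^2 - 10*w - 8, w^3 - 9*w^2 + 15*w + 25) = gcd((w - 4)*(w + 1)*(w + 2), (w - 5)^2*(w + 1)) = w + 1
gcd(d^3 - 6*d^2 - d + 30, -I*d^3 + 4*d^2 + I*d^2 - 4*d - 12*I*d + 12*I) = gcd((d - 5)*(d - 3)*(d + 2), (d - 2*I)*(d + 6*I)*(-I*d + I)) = 1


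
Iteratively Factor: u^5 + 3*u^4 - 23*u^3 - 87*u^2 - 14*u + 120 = (u + 4)*(u^4 - u^3 - 19*u^2 - 11*u + 30) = (u + 2)*(u + 4)*(u^3 - 3*u^2 - 13*u + 15) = (u + 2)*(u + 3)*(u + 4)*(u^2 - 6*u + 5) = (u - 1)*(u + 2)*(u + 3)*(u + 4)*(u - 5)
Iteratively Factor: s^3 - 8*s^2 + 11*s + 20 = (s + 1)*(s^2 - 9*s + 20) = (s - 4)*(s + 1)*(s - 5)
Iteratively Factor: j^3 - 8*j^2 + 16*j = (j)*(j^2 - 8*j + 16) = j*(j - 4)*(j - 4)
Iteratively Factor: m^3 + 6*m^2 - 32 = (m - 2)*(m^2 + 8*m + 16) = (m - 2)*(m + 4)*(m + 4)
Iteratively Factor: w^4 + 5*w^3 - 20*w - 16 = (w - 2)*(w^3 + 7*w^2 + 14*w + 8) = (w - 2)*(w + 4)*(w^2 + 3*w + 2) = (w - 2)*(w + 2)*(w + 4)*(w + 1)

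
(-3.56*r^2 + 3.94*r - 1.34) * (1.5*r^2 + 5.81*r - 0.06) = -5.34*r^4 - 14.7736*r^3 + 21.095*r^2 - 8.0218*r + 0.0804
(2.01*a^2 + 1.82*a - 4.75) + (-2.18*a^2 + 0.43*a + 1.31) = -0.17*a^2 + 2.25*a - 3.44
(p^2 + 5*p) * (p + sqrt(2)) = p^3 + sqrt(2)*p^2 + 5*p^2 + 5*sqrt(2)*p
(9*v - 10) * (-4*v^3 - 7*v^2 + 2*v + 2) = -36*v^4 - 23*v^3 + 88*v^2 - 2*v - 20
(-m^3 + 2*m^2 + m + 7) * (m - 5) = -m^4 + 7*m^3 - 9*m^2 + 2*m - 35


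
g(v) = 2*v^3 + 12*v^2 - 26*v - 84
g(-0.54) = -66.78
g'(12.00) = 1126.00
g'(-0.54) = -37.21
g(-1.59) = -20.36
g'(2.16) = 53.83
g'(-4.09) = -23.79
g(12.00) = 4788.00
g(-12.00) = -1500.00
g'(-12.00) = 550.00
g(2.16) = -64.02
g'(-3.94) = -27.42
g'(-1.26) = -46.71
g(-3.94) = 82.40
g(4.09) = 147.23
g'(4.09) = 172.53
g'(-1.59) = -48.99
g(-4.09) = 86.24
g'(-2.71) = -46.98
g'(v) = 6*v^2 + 24*v - 26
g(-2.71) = 34.78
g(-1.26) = -36.19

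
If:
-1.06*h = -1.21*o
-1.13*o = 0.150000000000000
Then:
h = -0.15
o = -0.13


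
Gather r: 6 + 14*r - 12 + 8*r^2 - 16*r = 8*r^2 - 2*r - 6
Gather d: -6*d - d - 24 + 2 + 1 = -7*d - 21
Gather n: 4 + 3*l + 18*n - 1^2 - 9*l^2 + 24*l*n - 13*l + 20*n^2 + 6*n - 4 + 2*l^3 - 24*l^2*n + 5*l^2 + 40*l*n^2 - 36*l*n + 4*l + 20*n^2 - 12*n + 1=2*l^3 - 4*l^2 - 6*l + n^2*(40*l + 40) + n*(-24*l^2 - 12*l + 12)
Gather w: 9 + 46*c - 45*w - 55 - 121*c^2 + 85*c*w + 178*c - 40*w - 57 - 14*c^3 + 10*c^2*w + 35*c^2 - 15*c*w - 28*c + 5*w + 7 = -14*c^3 - 86*c^2 + 196*c + w*(10*c^2 + 70*c - 80) - 96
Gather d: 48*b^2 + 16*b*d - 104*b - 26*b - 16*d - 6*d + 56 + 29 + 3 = 48*b^2 - 130*b + d*(16*b - 22) + 88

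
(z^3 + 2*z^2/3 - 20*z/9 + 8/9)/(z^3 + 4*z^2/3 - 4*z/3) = (z - 2/3)/z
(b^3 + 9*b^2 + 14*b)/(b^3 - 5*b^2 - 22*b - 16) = b*(b + 7)/(b^2 - 7*b - 8)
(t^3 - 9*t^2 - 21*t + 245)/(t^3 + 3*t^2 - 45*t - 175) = (t - 7)/(t + 5)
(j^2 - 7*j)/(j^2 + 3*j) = (j - 7)/(j + 3)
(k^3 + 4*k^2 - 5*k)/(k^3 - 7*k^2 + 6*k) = (k + 5)/(k - 6)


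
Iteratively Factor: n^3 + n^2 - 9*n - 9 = (n - 3)*(n^2 + 4*n + 3) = (n - 3)*(n + 3)*(n + 1)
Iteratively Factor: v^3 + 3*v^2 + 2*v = (v + 2)*(v^2 + v) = v*(v + 2)*(v + 1)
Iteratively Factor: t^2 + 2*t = (t)*(t + 2)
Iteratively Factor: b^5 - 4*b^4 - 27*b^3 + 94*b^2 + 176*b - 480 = (b + 3)*(b^4 - 7*b^3 - 6*b^2 + 112*b - 160) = (b - 4)*(b + 3)*(b^3 - 3*b^2 - 18*b + 40) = (b - 4)*(b + 3)*(b + 4)*(b^2 - 7*b + 10) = (b - 5)*(b - 4)*(b + 3)*(b + 4)*(b - 2)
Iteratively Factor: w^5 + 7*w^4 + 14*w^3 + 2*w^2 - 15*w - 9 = (w + 1)*(w^4 + 6*w^3 + 8*w^2 - 6*w - 9) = (w - 1)*(w + 1)*(w^3 + 7*w^2 + 15*w + 9) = (w - 1)*(w + 1)^2*(w^2 + 6*w + 9) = (w - 1)*(w + 1)^2*(w + 3)*(w + 3)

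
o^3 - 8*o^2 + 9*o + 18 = (o - 6)*(o - 3)*(o + 1)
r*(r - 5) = r^2 - 5*r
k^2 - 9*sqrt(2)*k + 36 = (k - 6*sqrt(2))*(k - 3*sqrt(2))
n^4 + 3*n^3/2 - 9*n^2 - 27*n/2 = n*(n - 3)*(n + 3/2)*(n + 3)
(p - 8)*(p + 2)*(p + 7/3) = p^3 - 11*p^2/3 - 30*p - 112/3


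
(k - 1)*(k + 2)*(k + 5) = k^3 + 6*k^2 + 3*k - 10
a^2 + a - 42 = (a - 6)*(a + 7)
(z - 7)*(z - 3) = z^2 - 10*z + 21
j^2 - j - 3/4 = (j - 3/2)*(j + 1/2)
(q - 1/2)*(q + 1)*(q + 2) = q^3 + 5*q^2/2 + q/2 - 1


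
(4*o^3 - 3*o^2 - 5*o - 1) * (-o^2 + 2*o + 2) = -4*o^5 + 11*o^4 + 7*o^3 - 15*o^2 - 12*o - 2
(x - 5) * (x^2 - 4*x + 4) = x^3 - 9*x^2 + 24*x - 20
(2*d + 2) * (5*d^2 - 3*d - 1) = 10*d^3 + 4*d^2 - 8*d - 2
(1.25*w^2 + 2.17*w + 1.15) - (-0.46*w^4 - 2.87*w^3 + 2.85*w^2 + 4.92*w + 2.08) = 0.46*w^4 + 2.87*w^3 - 1.6*w^2 - 2.75*w - 0.93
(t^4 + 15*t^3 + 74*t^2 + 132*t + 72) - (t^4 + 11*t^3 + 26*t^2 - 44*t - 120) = 4*t^3 + 48*t^2 + 176*t + 192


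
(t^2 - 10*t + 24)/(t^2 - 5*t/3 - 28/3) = 3*(t - 6)/(3*t + 7)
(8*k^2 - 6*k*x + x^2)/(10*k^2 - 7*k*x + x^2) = (-4*k + x)/(-5*k + x)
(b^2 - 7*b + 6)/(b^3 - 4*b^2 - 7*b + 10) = (b - 6)/(b^2 - 3*b - 10)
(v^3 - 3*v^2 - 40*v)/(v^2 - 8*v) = v + 5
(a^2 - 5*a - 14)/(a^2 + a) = (a^2 - 5*a - 14)/(a*(a + 1))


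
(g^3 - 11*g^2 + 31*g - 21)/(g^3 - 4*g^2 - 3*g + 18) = (g^2 - 8*g + 7)/(g^2 - g - 6)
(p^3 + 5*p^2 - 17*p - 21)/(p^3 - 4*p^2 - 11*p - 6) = (p^2 + 4*p - 21)/(p^2 - 5*p - 6)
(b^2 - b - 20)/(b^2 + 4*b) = (b - 5)/b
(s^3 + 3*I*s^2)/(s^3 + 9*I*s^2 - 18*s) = s/(s + 6*I)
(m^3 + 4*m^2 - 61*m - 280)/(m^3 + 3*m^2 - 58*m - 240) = (m + 7)/(m + 6)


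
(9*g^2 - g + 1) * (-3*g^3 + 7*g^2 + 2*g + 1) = -27*g^5 + 66*g^4 + 8*g^3 + 14*g^2 + g + 1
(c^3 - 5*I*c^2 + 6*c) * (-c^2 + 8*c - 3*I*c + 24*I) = -c^5 + 8*c^4 + 2*I*c^4 - 21*c^3 - 16*I*c^3 + 168*c^2 - 18*I*c^2 + 144*I*c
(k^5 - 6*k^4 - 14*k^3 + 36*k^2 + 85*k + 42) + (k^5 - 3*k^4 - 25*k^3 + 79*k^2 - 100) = 2*k^5 - 9*k^4 - 39*k^3 + 115*k^2 + 85*k - 58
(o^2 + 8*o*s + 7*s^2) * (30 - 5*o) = -5*o^3 - 40*o^2*s + 30*o^2 - 35*o*s^2 + 240*o*s + 210*s^2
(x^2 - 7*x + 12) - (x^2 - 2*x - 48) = 60 - 5*x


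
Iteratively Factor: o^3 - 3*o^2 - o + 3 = (o - 3)*(o^2 - 1) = (o - 3)*(o - 1)*(o + 1)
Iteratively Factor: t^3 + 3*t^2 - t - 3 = (t + 3)*(t^2 - 1) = (t + 1)*(t + 3)*(t - 1)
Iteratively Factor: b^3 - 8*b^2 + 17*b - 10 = (b - 1)*(b^2 - 7*b + 10) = (b - 5)*(b - 1)*(b - 2)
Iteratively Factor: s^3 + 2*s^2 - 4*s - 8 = (s + 2)*(s^2 - 4) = (s + 2)^2*(s - 2)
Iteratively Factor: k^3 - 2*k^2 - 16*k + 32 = (k + 4)*(k^2 - 6*k + 8) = (k - 4)*(k + 4)*(k - 2)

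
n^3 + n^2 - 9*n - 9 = (n - 3)*(n + 1)*(n + 3)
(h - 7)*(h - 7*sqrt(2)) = h^2 - 7*sqrt(2)*h - 7*h + 49*sqrt(2)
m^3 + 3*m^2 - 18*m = m*(m - 3)*(m + 6)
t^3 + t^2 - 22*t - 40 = (t - 5)*(t + 2)*(t + 4)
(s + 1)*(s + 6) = s^2 + 7*s + 6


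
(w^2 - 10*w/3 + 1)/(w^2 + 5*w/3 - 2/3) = (w - 3)/(w + 2)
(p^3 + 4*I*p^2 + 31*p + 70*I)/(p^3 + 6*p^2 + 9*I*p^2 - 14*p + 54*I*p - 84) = (p - 5*I)/(p + 6)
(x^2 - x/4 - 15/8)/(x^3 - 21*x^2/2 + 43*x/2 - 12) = (x + 5/4)/(x^2 - 9*x + 8)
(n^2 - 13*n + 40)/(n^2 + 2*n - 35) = (n - 8)/(n + 7)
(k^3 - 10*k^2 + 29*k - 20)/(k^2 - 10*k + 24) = (k^2 - 6*k + 5)/(k - 6)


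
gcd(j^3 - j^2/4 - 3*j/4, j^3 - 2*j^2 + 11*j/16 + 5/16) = j - 1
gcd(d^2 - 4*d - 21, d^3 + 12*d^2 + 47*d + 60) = d + 3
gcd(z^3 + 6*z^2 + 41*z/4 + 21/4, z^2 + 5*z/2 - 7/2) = z + 7/2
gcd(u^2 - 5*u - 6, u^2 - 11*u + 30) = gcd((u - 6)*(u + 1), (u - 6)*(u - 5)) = u - 6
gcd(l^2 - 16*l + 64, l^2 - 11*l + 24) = l - 8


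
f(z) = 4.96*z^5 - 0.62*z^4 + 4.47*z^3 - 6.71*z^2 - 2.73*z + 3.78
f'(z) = 24.8*z^4 - 2.48*z^3 + 13.41*z^2 - 13.42*z - 2.73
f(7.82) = 144440.38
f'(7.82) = 92268.89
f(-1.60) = -83.41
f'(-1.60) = 225.76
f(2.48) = 465.78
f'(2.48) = 946.76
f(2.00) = 156.04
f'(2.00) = 401.03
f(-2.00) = -222.00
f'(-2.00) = 494.39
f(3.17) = 1595.22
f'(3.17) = 2514.80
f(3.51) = 2653.24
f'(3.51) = 3772.40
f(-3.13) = -1740.05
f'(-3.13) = 2626.98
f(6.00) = 38476.80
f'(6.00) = 32004.63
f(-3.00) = -1424.61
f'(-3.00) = 2233.98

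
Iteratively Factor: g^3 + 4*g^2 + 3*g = (g + 1)*(g^2 + 3*g) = (g + 1)*(g + 3)*(g)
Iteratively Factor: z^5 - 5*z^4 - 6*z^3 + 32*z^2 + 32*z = (z - 4)*(z^4 - z^3 - 10*z^2 - 8*z) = (z - 4)^2*(z^3 + 3*z^2 + 2*z) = (z - 4)^2*(z + 2)*(z^2 + z) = (z - 4)^2*(z + 1)*(z + 2)*(z)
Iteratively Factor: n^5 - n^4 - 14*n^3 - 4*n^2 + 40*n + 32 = (n - 4)*(n^4 + 3*n^3 - 2*n^2 - 12*n - 8) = (n - 4)*(n + 2)*(n^3 + n^2 - 4*n - 4) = (n - 4)*(n + 1)*(n + 2)*(n^2 - 4) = (n - 4)*(n - 2)*(n + 1)*(n + 2)*(n + 2)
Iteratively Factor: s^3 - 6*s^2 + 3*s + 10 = (s - 5)*(s^2 - s - 2) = (s - 5)*(s - 2)*(s + 1)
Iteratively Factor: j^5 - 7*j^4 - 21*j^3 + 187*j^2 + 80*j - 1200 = (j + 4)*(j^4 - 11*j^3 + 23*j^2 + 95*j - 300) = (j - 5)*(j + 4)*(j^3 - 6*j^2 - 7*j + 60) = (j - 5)^2*(j + 4)*(j^2 - j - 12) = (j - 5)^2*(j + 3)*(j + 4)*(j - 4)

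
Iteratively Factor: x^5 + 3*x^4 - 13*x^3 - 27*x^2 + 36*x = (x)*(x^4 + 3*x^3 - 13*x^2 - 27*x + 36) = x*(x - 3)*(x^3 + 6*x^2 + 5*x - 12) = x*(x - 3)*(x + 4)*(x^2 + 2*x - 3) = x*(x - 3)*(x - 1)*(x + 4)*(x + 3)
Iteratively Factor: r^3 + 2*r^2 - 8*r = (r - 2)*(r^2 + 4*r) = (r - 2)*(r + 4)*(r)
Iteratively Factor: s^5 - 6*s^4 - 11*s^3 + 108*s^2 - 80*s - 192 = (s + 4)*(s^4 - 10*s^3 + 29*s^2 - 8*s - 48) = (s - 3)*(s + 4)*(s^3 - 7*s^2 + 8*s + 16) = (s - 4)*(s - 3)*(s + 4)*(s^2 - 3*s - 4) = (s - 4)*(s - 3)*(s + 1)*(s + 4)*(s - 4)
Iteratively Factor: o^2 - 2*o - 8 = (o - 4)*(o + 2)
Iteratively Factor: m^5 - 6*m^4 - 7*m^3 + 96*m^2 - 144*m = (m - 3)*(m^4 - 3*m^3 - 16*m^2 + 48*m) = (m - 3)*(m + 4)*(m^3 - 7*m^2 + 12*m) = (m - 3)^2*(m + 4)*(m^2 - 4*m) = (m - 4)*(m - 3)^2*(m + 4)*(m)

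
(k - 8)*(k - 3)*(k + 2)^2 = k^4 - 7*k^3 - 16*k^2 + 52*k + 96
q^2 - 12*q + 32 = (q - 8)*(q - 4)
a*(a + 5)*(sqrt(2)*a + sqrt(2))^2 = 2*a^4 + 14*a^3 + 22*a^2 + 10*a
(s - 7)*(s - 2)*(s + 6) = s^3 - 3*s^2 - 40*s + 84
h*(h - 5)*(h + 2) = h^3 - 3*h^2 - 10*h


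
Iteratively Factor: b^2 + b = (b)*(b + 1)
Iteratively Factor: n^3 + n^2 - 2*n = (n + 2)*(n^2 - n) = n*(n + 2)*(n - 1)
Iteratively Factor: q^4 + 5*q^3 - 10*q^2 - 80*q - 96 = (q - 4)*(q^3 + 9*q^2 + 26*q + 24) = (q - 4)*(q + 4)*(q^2 + 5*q + 6) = (q - 4)*(q + 3)*(q + 4)*(q + 2)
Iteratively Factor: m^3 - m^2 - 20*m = (m)*(m^2 - m - 20) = m*(m + 4)*(m - 5)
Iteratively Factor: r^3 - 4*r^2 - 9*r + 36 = (r + 3)*(r^2 - 7*r + 12) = (r - 4)*(r + 3)*(r - 3)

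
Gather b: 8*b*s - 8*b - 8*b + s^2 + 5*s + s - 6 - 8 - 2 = b*(8*s - 16) + s^2 + 6*s - 16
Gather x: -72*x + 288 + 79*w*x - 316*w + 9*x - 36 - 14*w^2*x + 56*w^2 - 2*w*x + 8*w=56*w^2 - 308*w + x*(-14*w^2 + 77*w - 63) + 252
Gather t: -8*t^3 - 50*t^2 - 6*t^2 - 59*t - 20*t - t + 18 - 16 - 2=-8*t^3 - 56*t^2 - 80*t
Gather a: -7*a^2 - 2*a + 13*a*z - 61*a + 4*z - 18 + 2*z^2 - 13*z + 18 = -7*a^2 + a*(13*z - 63) + 2*z^2 - 9*z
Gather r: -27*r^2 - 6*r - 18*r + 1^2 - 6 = -27*r^2 - 24*r - 5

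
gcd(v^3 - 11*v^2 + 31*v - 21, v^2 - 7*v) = v - 7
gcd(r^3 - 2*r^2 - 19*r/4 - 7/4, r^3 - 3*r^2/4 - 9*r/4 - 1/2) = r + 1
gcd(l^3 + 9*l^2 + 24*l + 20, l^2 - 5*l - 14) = l + 2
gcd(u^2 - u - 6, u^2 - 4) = u + 2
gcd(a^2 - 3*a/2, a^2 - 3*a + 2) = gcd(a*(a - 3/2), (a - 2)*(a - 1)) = 1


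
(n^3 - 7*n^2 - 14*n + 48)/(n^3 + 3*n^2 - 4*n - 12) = (n - 8)/(n + 2)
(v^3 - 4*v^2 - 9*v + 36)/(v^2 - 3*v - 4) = (v^2 - 9)/(v + 1)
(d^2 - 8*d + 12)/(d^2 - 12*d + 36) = (d - 2)/(d - 6)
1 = 1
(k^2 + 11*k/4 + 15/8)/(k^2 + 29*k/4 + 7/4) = (8*k^2 + 22*k + 15)/(2*(4*k^2 + 29*k + 7))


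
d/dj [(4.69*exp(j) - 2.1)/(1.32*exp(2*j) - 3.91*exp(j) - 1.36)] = (-6.1908*exp(2*j) + 5.544*exp(j) - 14.5894)*exp(j)/(1.7424*exp(4*j) - 10.3224*exp(3*j) + 11.6977*exp(2*j) + 10.6352*exp(j) + 1.8496)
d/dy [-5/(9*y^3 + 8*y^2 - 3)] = 5*y*(27*y + 16)/(9*y^3 + 8*y^2 - 3)^2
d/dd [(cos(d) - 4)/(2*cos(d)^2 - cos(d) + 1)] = (-16*cos(d) + cos(2*d) + 4)*sin(d)/(-cos(d) + cos(2*d) + 2)^2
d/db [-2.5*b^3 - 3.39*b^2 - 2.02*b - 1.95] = -7.5*b^2 - 6.78*b - 2.02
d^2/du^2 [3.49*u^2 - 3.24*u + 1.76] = 6.98000000000000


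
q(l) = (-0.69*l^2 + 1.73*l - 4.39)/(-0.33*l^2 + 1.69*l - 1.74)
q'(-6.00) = -0.02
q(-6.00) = 1.67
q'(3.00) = -18.80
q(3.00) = -15.03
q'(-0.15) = 1.12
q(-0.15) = 2.33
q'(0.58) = 5.17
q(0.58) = 4.16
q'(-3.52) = -0.01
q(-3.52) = 1.62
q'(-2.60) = 0.02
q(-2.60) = 1.62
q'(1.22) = 101.71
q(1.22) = 19.52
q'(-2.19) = 0.05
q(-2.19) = 1.64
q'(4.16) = -45.00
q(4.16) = 21.72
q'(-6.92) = -0.02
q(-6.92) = 1.69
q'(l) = (1.73 - 1.38*l)/(-0.33*l^2 + 1.69*l - 1.74) + (0.66*l - 1.69)*(-0.69*l^2 + 1.73*l - 4.39)/(-0.33*l^2 + 1.69*l - 1.74)^2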